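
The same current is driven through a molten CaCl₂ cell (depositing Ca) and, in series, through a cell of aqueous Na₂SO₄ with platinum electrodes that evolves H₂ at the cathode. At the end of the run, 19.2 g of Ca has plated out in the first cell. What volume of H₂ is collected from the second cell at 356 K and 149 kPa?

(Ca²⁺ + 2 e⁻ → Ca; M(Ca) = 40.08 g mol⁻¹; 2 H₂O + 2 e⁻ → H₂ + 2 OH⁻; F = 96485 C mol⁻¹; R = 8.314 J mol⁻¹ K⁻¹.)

n(Ca) = 19.2 / 40.08 = 0.4790 mol, so n(e⁻) = 2 × 0.4790 = 0.9581 mol.
The cells are in series, so the same 0.9581 mol of electrons passes through the second cell.
2 H₂O + 2 e⁻ → H₂ + 2 OH⁻ — 2 mol e⁻ per mol H₂, so n(H₂) = 0.9581/2 = 0.4790 mol.
V = nRT/P = (0.4790 × 8.314 × 356) / (149 × 10³) = 0.00952 m³ = 9.52 L.

9.52 L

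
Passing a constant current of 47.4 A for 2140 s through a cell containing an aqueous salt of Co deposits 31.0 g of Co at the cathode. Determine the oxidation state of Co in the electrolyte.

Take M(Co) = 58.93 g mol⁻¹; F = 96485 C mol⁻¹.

+2

Q = I·t = 47.40 A × 2140.0 s = 101400 C, so n(e⁻) = 101400/96485 = 1.051 mol.
n(Co) deposited = 31.0 / 58.93 = 0.5260 mol.
Electrons per atom = n(e⁻)/n(Co) = 1.051 / 0.5260 = 2.00 ≈ 2, so the ion is Co²⁺.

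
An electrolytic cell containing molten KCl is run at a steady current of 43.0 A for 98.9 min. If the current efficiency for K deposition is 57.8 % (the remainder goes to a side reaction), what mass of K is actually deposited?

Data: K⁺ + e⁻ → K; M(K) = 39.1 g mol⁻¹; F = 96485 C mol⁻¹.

Q = I·t = 43.00 × 5934.0 = 255200 C.
n(e⁻) = 255200/96485 = 2.645 mol; theoretically n(K) = 2.645/1 = 2.645 mol, m_theo = 103.4 g.
At 57.8 % efficiency, m_actual = 0.578 × 103.4 = 59.8 g.

59.8 g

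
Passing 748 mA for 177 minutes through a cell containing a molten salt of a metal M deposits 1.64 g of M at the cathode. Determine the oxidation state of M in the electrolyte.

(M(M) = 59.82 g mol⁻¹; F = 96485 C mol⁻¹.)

Q = I·t = 0.7480 A × 10620 s = 7944 C, so n(e⁻) = 7944/96485 = 0.08233 mol.
n(M) deposited = 1.64 / 59.82 = 0.02742 mol.
Electrons per atom = n(e⁻)/n(M) = 0.08233 / 0.02742 = 3.00 ≈ 3, so the ion is M³⁺.

+3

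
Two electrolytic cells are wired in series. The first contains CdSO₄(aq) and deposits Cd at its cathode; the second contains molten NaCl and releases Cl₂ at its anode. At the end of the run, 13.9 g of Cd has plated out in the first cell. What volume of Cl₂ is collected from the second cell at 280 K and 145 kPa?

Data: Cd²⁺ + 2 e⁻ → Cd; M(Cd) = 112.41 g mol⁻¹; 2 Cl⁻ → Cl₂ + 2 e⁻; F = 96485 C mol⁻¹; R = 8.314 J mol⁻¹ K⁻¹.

n(Cd) = 13.9 / 112.41 = 0.1237 mol, so n(e⁻) = 2 × 0.1237 = 0.2473 mol.
The cells are in series, so the same 0.2473 mol of electrons passes through the second cell.
2 Cl⁻ → Cl₂ + 2 e⁻ — 2 mol e⁻ per mol Cl₂, so n(Cl₂) = 0.2473/2 = 0.1237 mol.
V = nRT/P = (0.1237 × 8.314 × 280) / (145 × 10³) = 0.00199 m³ = 1.99 L.

1.99 L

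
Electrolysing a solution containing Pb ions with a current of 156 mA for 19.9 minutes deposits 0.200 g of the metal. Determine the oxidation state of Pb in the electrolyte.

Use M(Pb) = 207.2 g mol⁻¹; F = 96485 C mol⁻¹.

+2

Q = I·t = 0.1560 A × 1194.0 s = 186.3 C, so n(e⁻) = 186.3/96485 = 0.001930 mol.
n(Pb) deposited = 0.200 / 207.2 = 0.0009653 mol.
Electrons per atom = n(e⁻)/n(Pb) = 0.001930 / 0.0009653 = 2.00 ≈ 2, so the ion is Pb²⁺.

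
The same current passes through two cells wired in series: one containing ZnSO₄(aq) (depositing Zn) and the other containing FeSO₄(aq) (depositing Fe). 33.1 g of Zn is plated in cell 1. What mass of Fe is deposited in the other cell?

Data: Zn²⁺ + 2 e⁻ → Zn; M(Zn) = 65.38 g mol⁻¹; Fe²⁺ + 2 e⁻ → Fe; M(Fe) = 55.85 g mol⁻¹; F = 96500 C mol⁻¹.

n(Zn) = 33.1 / 65.38 = 0.5063 mol.
Since Zn²⁺ + 2 e⁻ → Zn, n(e⁻) passed = 2 × 0.5063 = 1.013 mol.
Cells in series carry the same charge, so the same 1.013 mol of electrons passes through cell 2.
Fe²⁺ + 2 e⁻ → Fe, so n(Fe) = 1.013 / 2 = 0.5063 mol.
m(Fe) = 0.5063 × 55.85 = 28.3 g.

28.3 g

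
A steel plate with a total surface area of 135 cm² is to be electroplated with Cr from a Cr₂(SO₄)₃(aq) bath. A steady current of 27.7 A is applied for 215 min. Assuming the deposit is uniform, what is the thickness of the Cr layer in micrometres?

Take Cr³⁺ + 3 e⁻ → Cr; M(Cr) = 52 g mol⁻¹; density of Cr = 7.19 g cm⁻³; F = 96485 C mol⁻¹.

661 μm

Q = I·t = 27.70 × 12900 = 357300 C; n(e⁻) = 3.703 mol.
n(Cr) = n(e⁻)/3 = 1.234 mol, so m = 1.234 × 52 = 64.19 g.
Volume = m/ρ = 64.19 / 7.19 = 8.928 cm³.
Thickness = V/A = 8.928 / 135 = 0.0661 cm = 661 μm.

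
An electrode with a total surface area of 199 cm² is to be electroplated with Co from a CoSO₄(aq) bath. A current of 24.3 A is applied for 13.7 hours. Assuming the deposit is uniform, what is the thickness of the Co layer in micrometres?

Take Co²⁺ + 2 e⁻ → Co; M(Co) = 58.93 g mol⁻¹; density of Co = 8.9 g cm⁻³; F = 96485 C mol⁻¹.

2070 μm

Q = I·t = 24.30 × 49320 = 1198000 C; n(e⁻) = 12.42 mol.
n(Co) = n(e⁻)/2 = 6.211 mol, so m = 6.211 × 58.93 = 366.0 g.
Volume = m/ρ = 366.0 / 8.9 = 41.12 cm³.
Thickness = V/A = 41.12 / 199 = 0.207 cm = 2070 μm.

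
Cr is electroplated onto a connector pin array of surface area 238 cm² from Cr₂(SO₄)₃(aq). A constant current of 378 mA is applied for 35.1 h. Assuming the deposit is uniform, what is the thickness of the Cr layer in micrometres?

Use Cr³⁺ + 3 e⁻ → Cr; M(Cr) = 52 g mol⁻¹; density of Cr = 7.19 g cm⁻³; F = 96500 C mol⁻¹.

50.1 μm

Q = I·t = 0.3780 × 126360 = 47760 C; n(e⁻) = 0.4950 mol.
n(Cr) = n(e⁻)/3 = 0.1650 mol, so m = 0.1650 × 52 = 8.579 g.
Volume = m/ρ = 8.579 / 7.19 = 1.193 cm³.
Thickness = V/A = 1.193 / 238 = 0.00501 cm = 50.1 μm.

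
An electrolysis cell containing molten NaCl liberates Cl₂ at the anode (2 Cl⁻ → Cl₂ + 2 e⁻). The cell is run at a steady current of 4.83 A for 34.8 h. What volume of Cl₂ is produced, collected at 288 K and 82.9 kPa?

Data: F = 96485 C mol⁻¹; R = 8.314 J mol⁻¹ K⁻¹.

90.6 L

Q = I·t = 4.830 A × 125280 s = 605100 C.
n(e⁻) = Q/F = 605100 / 96485 = 6.271 mol.
2 electrons are transferred per Cl₂ molecule, so n(Cl₂) = 6.271 / 2 = 3.136 mol.
V = nRT/P = (3.136 × 8.314 × 288) / (82.9 × 10³ Pa) = 0.0906 m³ = 90.6 L.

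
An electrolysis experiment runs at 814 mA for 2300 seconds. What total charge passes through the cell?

1870 C

Q = I·t = 0.8140 A × 2300.0 s = 1870 C.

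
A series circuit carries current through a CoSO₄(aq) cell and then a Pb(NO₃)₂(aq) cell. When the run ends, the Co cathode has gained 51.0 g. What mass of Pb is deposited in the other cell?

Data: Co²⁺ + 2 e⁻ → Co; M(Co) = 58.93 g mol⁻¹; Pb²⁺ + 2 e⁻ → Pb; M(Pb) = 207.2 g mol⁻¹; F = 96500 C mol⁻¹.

179 g

n(Co) = 51.0 / 58.93 = 0.8654 mol.
Since Co²⁺ + 2 e⁻ → Co, n(e⁻) passed = 2 × 0.8654 = 1.731 mol.
Cells in series carry the same charge, so the same 1.731 mol of electrons passes through cell 2.
Pb²⁺ + 2 e⁻ → Pb, so n(Pb) = 1.731 / 2 = 0.8654 mol.
m(Pb) = 0.8654 × 207.2 = 179 g.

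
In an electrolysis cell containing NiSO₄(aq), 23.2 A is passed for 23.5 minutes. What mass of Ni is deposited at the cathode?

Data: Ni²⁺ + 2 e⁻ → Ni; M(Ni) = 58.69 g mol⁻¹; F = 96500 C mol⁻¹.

Q = I·t = 23.20 A × 1410.0 s = 32710 C.
n(e⁻) = Q/F = 32710 / 96500 = 0.3390 mol.
Ni²⁺ + 2 e⁻ → Ni, so n(Ni) = n(e⁻)/2 = 0.1695 mol.
m = n·M = 0.1695 × 58.69 = 9.95 g.

9.95 g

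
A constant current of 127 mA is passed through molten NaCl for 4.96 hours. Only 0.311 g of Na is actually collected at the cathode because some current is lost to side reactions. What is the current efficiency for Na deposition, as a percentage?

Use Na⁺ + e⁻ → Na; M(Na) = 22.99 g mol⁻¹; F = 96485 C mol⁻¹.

57.6 %

Q = I·t = 0.1270 × 17856 = 2268 C; n(e⁻) = 2268/96485 = 0.02350 mol.
Theoretical n(Na) = n(e⁻)/1 = 0.02350 mol, i.e. m_theo = 0.02350 × 22.99 = 0.5403 g.
Efficiency = m_actual / m_theo = 0.311 / 0.5403 = 57.6 %.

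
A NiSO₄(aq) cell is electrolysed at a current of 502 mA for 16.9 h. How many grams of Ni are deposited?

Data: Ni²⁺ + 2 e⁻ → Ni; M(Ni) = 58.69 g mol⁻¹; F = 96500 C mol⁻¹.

Q = I·t = 0.5020 A × 60840 s = 30540 C.
n(e⁻) = Q/F = 30540 / 96500 = 0.3165 mol.
Ni²⁺ + 2 e⁻ → Ni, so n(Ni) = n(e⁻)/2 = 0.1582 mol.
m = n·M = 0.1582 × 58.69 = 9.29 g.

9.29 g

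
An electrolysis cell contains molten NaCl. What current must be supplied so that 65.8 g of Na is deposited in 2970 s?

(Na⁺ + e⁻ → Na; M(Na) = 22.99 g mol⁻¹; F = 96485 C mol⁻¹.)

n(Na) = 65.8 / 22.99 = 2.862 mol.
n(e⁻) = 1 × 2.862 = 2.862 mol.
Q = n(e⁻)·F = 2.862 × 96485 = 276200 C.
I = Q/t = 276200 / 2970.0 s = 93.0 A.

93.0 A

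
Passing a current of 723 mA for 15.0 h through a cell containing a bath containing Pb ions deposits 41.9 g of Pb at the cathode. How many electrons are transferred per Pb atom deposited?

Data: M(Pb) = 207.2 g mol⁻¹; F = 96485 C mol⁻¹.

2

Q = I·t = 0.7230 A × 54000 s = 39040 C, so n(e⁻) = 39040/96485 = 0.4046 mol.
n(Pb) deposited = 41.9 / 207.2 = 0.2022 mol.
Electrons per atom = n(e⁻)/n(Pb) = 0.4046 / 0.2022 = 2.00 ≈ 2, so the ion is Pb²⁺.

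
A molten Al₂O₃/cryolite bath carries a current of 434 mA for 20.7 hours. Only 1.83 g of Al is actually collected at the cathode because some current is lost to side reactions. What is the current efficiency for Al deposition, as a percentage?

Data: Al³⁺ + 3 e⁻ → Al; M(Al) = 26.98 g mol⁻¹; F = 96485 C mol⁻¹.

60.7 %

Q = I·t = 0.4340 × 74520 = 32340 C; n(e⁻) = 32340/96485 = 0.3352 mol.
Theoretical n(Al) = n(e⁻)/3 = 0.1117 mol, i.e. m_theo = 0.1117 × 26.98 = 3.015 g.
Efficiency = m_actual / m_theo = 1.83 / 3.015 = 60.7 %.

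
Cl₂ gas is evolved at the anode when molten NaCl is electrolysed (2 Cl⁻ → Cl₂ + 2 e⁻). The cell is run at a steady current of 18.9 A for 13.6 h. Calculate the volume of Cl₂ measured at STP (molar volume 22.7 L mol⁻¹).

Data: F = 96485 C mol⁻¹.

Q = I·t = 18.90 A × 48960 s = 925300 C.
n(e⁻) = Q/F = 925300 / 96485 = 9.591 mol.
2 electrons are transferred per Cl₂ molecule, so n(Cl₂) = 9.591 / 2 = 4.795 mol.
V = n × V_m = 4.795 × 22.7 = 109 L.

109 L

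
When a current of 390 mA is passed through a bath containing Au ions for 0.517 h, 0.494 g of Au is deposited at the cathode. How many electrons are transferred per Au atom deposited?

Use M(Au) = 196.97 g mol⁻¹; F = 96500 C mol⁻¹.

3

Q = I·t = 0.3900 A × 1861.2 s = 725.9 C, so n(e⁻) = 725.9/96500 = 0.007522 mol.
n(Au) deposited = 0.494 / 196.97 = 0.002508 mol.
Electrons per atom = n(e⁻)/n(Au) = 0.007522 / 0.002508 = 3.00 ≈ 3, so the ion is Au³⁺.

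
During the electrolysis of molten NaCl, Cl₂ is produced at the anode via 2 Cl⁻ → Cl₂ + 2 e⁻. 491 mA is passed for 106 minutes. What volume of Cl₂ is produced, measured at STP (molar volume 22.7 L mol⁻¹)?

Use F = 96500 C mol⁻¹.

Q = I·t = 0.4910 A × 6360.0 s = 3123 C.
n(e⁻) = Q/F = 3123 / 96500 = 0.03236 mol.
2 electrons are transferred per Cl₂ molecule, so n(Cl₂) = 0.03236 / 2 = 0.01618 mol.
V = n × V_m = 0.01618 × 22.7 = 0.367 L.

0.367 L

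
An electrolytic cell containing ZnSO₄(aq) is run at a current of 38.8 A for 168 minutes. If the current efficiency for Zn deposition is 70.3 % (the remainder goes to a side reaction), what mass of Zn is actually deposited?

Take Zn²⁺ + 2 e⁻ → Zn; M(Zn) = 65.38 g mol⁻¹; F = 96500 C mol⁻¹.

93.1 g

Q = I·t = 38.80 × 10080 = 391100 C.
n(e⁻) = 391100/96500 = 4.053 mol; theoretically n(Zn) = 4.053/2 = 2.026 mol, m_theo = 132.5 g.
At 70.3 % efficiency, m_actual = 0.703 × 132.5 = 93.1 g.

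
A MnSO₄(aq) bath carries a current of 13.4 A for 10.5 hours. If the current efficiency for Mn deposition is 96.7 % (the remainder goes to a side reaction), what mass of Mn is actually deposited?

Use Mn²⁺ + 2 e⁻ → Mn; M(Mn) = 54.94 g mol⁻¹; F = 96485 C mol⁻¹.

Q = I·t = 13.40 × 37800 = 506500 C.
n(e⁻) = 506500/96485 = 5.250 mol; theoretically n(Mn) = 5.250/2 = 2.625 mol, m_theo = 144.2 g.
At 96.7 % efficiency, m_actual = 0.967 × 144.2 = 139 g.

139 g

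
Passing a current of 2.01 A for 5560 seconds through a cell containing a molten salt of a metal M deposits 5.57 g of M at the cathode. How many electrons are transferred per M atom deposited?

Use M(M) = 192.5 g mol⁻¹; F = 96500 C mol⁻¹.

Q = I·t = 2.010 A × 5560.0 s = 11180 C, so n(e⁻) = 11180/96500 = 0.1158 mol.
n(M) deposited = 5.57 / 192.5 = 0.02894 mol.
Electrons per atom = n(e⁻)/n(M) = 0.1158 / 0.02894 = 4.00 ≈ 4, so the ion is M⁴⁺.

4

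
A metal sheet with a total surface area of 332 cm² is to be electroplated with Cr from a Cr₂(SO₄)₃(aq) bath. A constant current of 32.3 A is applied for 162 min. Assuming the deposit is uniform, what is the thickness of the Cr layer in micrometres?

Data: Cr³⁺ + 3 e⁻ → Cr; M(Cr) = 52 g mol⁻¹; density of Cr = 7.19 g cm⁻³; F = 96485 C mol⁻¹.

236 μm

Q = I·t = 32.30 × 9720.0 = 314000 C; n(e⁻) = 3.254 mol.
n(Cr) = n(e⁻)/3 = 1.085 mol, so m = 1.085 × 52 = 56.40 g.
Volume = m/ρ = 56.40 / 7.19 = 7.844 cm³.
Thickness = V/A = 7.844 / 332 = 0.0236 cm = 236 μm.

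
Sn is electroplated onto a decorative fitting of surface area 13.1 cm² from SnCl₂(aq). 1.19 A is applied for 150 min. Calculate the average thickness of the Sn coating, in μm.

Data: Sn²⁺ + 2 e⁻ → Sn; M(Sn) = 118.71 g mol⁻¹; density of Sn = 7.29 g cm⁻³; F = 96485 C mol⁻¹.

690 μm

Q = I·t = 1.190 × 9000.0 = 10710 C; n(e⁻) = 0.1110 mol.
n(Sn) = n(e⁻)/2 = 0.05550 mol, so m = 0.05550 × 118.71 = 6.589 g.
Volume = m/ρ = 6.589 / 7.29 = 0.9038 cm³.
Thickness = V/A = 0.9038 / 13.1 = 0.0690 cm = 690 μm.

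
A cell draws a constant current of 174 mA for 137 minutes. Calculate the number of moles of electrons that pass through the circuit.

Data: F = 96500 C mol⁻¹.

0.0148 mol

Q = I·t = 0.1740 A × 8220.0 s = 1430 C.
n(e⁻) = Q/F = 1430 / 96500 = 0.0148 mol.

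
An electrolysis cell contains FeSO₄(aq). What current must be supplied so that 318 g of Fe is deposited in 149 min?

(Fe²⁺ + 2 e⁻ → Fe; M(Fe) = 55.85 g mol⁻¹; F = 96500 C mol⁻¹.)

n(Fe) = 318 / 55.85 = 5.694 mol.
n(e⁻) = 2 × 5.694 = 11.39 mol.
Q = n(e⁻)·F = 11.39 × 96500 = 1099000 C.
I = Q/t = 1099000 / 8940.0 s = 123 A.

123 A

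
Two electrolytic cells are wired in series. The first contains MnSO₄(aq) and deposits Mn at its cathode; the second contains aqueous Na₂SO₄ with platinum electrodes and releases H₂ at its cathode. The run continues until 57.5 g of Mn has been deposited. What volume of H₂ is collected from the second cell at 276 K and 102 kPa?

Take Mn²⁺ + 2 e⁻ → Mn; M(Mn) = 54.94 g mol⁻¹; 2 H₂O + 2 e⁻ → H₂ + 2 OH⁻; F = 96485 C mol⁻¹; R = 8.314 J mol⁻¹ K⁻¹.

n(Mn) = 57.5 / 54.94 = 1.047 mol, so n(e⁻) = 2 × 1.047 = 2.093 mol.
The cells are in series, so the same 2.093 mol of electrons passes through the second cell.
2 H₂O + 2 e⁻ → H₂ + 2 OH⁻ — 2 mol e⁻ per mol H₂, so n(H₂) = 2.093/2 = 1.047 mol.
V = nRT/P = (1.047 × 8.314 × 276) / (102 × 10³) = 0.0235 m³ = 23.5 L.

23.5 L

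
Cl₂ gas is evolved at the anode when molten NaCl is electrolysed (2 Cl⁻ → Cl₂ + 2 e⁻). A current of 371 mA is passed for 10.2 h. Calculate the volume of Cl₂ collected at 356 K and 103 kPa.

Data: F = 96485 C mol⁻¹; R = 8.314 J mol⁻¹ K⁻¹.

2.03 L

Q = I·t = 0.3710 A × 36720 s = 13620 C.
n(e⁻) = Q/F = 13620 / 96485 = 0.1412 mol.
2 electrons are transferred per Cl₂ molecule, so n(Cl₂) = 0.1412 / 2 = 0.07060 mol.
V = nRT/P = (0.07060 × 8.314 × 356) / (103 × 10³ Pa) = 0.00203 m³ = 2.03 L.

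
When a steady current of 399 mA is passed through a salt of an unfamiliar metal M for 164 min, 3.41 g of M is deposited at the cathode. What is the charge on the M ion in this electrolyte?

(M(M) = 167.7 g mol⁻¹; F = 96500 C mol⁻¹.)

+2

Q = I·t = 0.3990 A × 9840.0 s = 3926 C, so n(e⁻) = 3926/96500 = 0.04069 mol.
n(M) deposited = 3.41 / 167.7 = 0.02033 mol.
Electrons per atom = n(e⁻)/n(M) = 0.04069 / 0.02033 = 2.00 ≈ 2, so the ion is M²⁺.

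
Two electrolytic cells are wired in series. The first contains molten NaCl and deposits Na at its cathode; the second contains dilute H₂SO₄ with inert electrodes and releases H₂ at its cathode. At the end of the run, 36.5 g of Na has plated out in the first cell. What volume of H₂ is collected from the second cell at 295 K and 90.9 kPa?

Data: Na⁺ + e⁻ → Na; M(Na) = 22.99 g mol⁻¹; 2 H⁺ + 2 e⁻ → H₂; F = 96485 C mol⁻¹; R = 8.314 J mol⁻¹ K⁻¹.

21.4 L

n(Na) = 36.5 / 22.99 = 1.588 mol, so n(e⁻) = 1 × 1.588 = 1.588 mol.
The cells are in series, so the same 1.588 mol of electrons passes through the second cell.
2 H⁺ + 2 e⁻ → H₂ — 2 mol e⁻ per mol H₂, so n(H₂) = 1.588/2 = 0.7938 mol.
V = nRT/P = (0.7938 × 8.314 × 295) / (90.9 × 10³) = 0.0214 m³ = 21.4 L.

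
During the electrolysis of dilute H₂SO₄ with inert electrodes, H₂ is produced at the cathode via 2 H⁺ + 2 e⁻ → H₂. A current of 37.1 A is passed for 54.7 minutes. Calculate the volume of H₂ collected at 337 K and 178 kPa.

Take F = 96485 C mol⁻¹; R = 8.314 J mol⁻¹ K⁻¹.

9.93 L

Q = I·t = 37.10 A × 3282.0 s = 121800 C.
n(e⁻) = Q/F = 121800 / 96485 = 1.262 mol.
2 electrons are transferred per H₂ molecule, so n(H₂) = 1.262 / 2 = 0.6310 mol.
V = nRT/P = (0.6310 × 8.314 × 337) / (178 × 10³ Pa) = 0.00993 m³ = 9.93 L.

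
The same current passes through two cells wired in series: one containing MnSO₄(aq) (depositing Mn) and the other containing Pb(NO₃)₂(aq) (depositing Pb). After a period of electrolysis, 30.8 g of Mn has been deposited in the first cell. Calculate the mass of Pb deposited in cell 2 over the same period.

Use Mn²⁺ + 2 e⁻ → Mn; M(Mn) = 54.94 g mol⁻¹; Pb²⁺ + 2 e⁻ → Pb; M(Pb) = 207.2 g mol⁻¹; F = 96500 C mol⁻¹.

n(Mn) = 30.8 / 54.94 = 0.5606 mol.
Since Mn²⁺ + 2 e⁻ → Mn, n(e⁻) passed = 2 × 0.5606 = 1.121 mol.
Cells in series carry the same charge, so the same 1.121 mol of electrons passes through cell 2.
Pb²⁺ + 2 e⁻ → Pb, so n(Pb) = 1.121 / 2 = 0.5606 mol.
m(Pb) = 0.5606 × 207.2 = 116 g.

116 g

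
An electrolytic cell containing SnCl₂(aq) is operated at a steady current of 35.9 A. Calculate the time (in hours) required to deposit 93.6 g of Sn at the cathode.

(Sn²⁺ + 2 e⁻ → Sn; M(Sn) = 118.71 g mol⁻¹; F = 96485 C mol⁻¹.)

n(Sn) = m/M = 93.6 / 118.71 = 0.7885 mol.
Each Sn atom requires 2 electrons, so n(e⁻) = 2 × 0.7885 = 1.577 mol.
Q = n(e⁻)·F = 1.577 × 96485 = 152200 C.
t = Q/I = 152200 / 35.90 A = 4238 s = 1.18 h.

1.18 h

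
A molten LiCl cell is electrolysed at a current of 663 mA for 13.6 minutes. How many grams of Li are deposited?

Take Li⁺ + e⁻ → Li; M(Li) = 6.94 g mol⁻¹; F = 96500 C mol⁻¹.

Q = I·t = 0.6630 A × 816.00 s = 541.0 C.
n(e⁻) = Q/F = 541.0 / 96500 = 0.005606 mol.
Li⁺ + e⁻ → Li, so n(Li) = n(e⁻)/1 = 0.005606 mol.
m = n·M = 0.005606 × 6.94 = 0.0389 g.

0.0389 g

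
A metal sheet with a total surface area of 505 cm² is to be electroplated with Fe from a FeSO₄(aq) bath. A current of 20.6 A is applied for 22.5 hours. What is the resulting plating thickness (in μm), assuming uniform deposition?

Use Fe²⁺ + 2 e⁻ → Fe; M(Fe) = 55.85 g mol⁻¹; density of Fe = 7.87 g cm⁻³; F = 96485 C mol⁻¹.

Q = I·t = 20.60 × 81000 = 1669000 C; n(e⁻) = 17.29 mol.
n(Fe) = n(e⁻)/2 = 8.647 mol, so m = 8.647 × 55.85 = 482.9 g.
Volume = m/ρ = 482.9 / 7.87 = 61.36 cm³.
Thickness = V/A = 61.36 / 505 = 0.122 cm = 1220 μm.

1220 μm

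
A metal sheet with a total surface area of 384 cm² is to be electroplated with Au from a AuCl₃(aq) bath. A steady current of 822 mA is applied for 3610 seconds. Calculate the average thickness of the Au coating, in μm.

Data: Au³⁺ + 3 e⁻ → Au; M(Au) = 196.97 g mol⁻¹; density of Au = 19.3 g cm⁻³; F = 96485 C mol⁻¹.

Q = I·t = 0.8220 × 3610.0 = 2967 C; n(e⁻) = 0.03076 mol.
n(Au) = n(e⁻)/3 = 0.01025 mol, so m = 0.01025 × 196.97 = 2.019 g.
Volume = m/ρ = 2.019 / 19.3 = 0.1046 cm³.
Thickness = V/A = 0.1046 / 384 = 2.72 × 10⁻⁴ cm = 2.72 μm.

2.72 μm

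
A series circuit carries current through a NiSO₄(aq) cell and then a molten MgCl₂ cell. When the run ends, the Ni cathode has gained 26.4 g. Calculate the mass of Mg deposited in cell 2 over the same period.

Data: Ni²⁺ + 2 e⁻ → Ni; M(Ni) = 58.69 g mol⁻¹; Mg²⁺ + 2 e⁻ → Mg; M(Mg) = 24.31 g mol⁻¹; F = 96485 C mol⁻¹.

n(Ni) = 26.4 / 58.69 = 0.4498 mol.
Since Ni²⁺ + 2 e⁻ → Ni, n(e⁻) passed = 2 × 0.4498 = 0.8996 mol.
Cells in series carry the same charge, so the same 0.8996 mol of electrons passes through cell 2.
Mg²⁺ + 2 e⁻ → Mg, so n(Mg) = 0.8996 / 2 = 0.4498 mol.
m(Mg) = 0.4498 × 24.31 = 10.9 g.

10.9 g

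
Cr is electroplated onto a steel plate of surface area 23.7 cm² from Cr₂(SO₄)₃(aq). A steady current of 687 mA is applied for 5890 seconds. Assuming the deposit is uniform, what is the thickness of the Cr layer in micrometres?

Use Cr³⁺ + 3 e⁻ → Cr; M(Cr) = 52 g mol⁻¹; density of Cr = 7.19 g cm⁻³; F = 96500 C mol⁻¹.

42.7 μm

Q = I·t = 0.6870 × 5890.0 = 4046 C; n(e⁻) = 0.04193 mol.
n(Cr) = n(e⁻)/3 = 0.01398 mol, so m = 0.01398 × 52 = 0.7268 g.
Volume = m/ρ = 0.7268 / 7.19 = 0.1011 cm³.
Thickness = V/A = 0.1011 / 23.7 = 0.00427 cm = 42.7 μm.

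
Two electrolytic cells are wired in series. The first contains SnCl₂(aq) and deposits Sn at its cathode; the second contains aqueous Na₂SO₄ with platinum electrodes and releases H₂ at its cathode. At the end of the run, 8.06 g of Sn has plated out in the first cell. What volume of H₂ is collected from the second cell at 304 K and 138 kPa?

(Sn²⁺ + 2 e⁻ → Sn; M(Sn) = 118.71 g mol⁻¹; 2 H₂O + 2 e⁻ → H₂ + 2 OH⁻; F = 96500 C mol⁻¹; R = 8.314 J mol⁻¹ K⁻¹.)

n(Sn) = 8.06 / 118.71 = 0.06790 mol, so n(e⁻) = 2 × 0.06790 = 0.1358 mol.
The cells are in series, so the same 0.1358 mol of electrons passes through the second cell.
2 H₂O + 2 e⁻ → H₂ + 2 OH⁻ — 2 mol e⁻ per mol H₂, so n(H₂) = 0.1358/2 = 0.06790 mol.
V = nRT/P = (0.06790 × 8.314 × 304) / (138 × 10³) = 0.00124 m³ = 1.24 L.

1.24 L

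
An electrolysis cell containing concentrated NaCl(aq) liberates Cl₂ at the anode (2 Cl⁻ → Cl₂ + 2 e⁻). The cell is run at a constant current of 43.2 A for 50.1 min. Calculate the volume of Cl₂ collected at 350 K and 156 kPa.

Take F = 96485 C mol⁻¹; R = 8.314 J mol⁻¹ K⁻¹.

Q = I·t = 43.20 A × 3006.0 s = 129900 C.
n(e⁻) = Q/F = 129900 / 96485 = 1.346 mol.
2 electrons are transferred per Cl₂ molecule, so n(Cl₂) = 1.346 / 2 = 0.6730 mol.
V = nRT/P = (0.6730 × 8.314 × 350) / (156 × 10³ Pa) = 0.0126 m³ = 12.6 L.

12.6 L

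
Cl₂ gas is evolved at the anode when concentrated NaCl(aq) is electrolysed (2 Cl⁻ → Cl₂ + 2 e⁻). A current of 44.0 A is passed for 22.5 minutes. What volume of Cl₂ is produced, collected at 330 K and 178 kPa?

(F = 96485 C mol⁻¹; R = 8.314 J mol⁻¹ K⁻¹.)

4.74 L

Q = I·t = 44.00 A × 1350.0 s = 59400 C.
n(e⁻) = Q/F = 59400 / 96485 = 0.6156 mol.
2 electrons are transferred per Cl₂ molecule, so n(Cl₂) = 0.6156 / 2 = 0.3078 mol.
V = nRT/P = (0.3078 × 8.314 × 330) / (178 × 10³ Pa) = 0.00474 m³ = 4.74 L.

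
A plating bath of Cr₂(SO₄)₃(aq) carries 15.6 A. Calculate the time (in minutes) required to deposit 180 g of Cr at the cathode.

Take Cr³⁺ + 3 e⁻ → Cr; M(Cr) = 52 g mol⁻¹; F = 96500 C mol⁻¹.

n(Cr) = m/M = 180 / 52 = 3.462 mol.
Each Cr atom requires 3 electrons, so n(e⁻) = 3 × 3.462 = 10.38 mol.
Q = n(e⁻)·F = 10.38 × 96500 = 1002000 C.
t = Q/I = 1002000 / 15.60 A = 64240 s = 1070 min.

1070 min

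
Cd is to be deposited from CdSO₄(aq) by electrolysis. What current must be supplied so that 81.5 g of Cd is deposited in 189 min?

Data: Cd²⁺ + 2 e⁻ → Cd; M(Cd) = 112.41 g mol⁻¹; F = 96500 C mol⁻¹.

12.3 A

n(Cd) = 81.5 / 112.41 = 0.7250 mol.
n(e⁻) = 2 × 0.7250 = 1.450 mol.
Q = n(e⁻)·F = 1.450 × 96500 = 139900 C.
I = Q/t = 139900 / 11340 s = 12.3 A.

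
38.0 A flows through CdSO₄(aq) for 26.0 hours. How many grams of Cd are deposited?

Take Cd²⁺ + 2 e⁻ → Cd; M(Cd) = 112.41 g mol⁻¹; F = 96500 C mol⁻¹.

2070 g

Q = I·t = 38.00 A × 93600 s = 3557000 C.
n(e⁻) = Q/F = 3557000 / 96500 = 36.86 mol.
Cd²⁺ + 2 e⁻ → Cd, so n(Cd) = n(e⁻)/2 = 18.43 mol.
m = n·M = 18.43 × 112.41 = 2070 g.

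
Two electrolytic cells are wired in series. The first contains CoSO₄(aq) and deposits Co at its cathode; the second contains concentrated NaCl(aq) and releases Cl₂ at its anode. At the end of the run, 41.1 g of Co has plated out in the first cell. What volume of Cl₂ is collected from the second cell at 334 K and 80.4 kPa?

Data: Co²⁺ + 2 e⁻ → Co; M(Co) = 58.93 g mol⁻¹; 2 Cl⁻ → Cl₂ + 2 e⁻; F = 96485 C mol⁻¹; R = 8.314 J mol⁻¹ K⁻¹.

n(Co) = 41.1 / 58.93 = 0.6974 mol, so n(e⁻) = 2 × 0.6974 = 1.395 mol.
The cells are in series, so the same 1.395 mol of electrons passes through the second cell.
2 Cl⁻ → Cl₂ + 2 e⁻ — 2 mol e⁻ per mol Cl₂, so n(Cl₂) = 1.395/2 = 0.6974 mol.
V = nRT/P = (0.6974 × 8.314 × 334) / (80.4 × 10³) = 0.0241 m³ = 24.1 L.

24.1 L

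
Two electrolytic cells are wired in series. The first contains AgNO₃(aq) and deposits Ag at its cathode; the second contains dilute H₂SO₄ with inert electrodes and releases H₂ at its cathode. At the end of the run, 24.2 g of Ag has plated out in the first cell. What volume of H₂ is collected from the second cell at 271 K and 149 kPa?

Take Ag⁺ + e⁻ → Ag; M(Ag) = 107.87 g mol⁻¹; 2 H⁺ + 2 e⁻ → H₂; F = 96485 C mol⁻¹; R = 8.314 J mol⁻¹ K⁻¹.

n(Ag) = 24.2 / 107.87 = 0.2243 mol, so n(e⁻) = 1 × 0.2243 = 0.2243 mol.
The cells are in series, so the same 0.2243 mol of electrons passes through the second cell.
2 H⁺ + 2 e⁻ → H₂ — 2 mol e⁻ per mol H₂, so n(H₂) = 0.2243/2 = 0.1122 mol.
V = nRT/P = (0.1122 × 8.314 × 271) / (149 × 10³) = 0.00170 m³ = 1.70 L.

1.70 L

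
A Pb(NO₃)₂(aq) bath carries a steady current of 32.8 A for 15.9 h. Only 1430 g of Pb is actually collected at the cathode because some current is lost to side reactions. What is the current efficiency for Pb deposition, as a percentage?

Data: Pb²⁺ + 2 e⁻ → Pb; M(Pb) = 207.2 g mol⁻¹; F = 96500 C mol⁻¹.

70.9 %

Q = I·t = 32.80 × 57240 = 1877000 C; n(e⁻) = 1877000/96500 = 19.46 mol.
Theoretical n(Pb) = n(e⁻)/2 = 9.728 mol, i.e. m_theo = 9.728 × 207.2 = 2016 g.
Efficiency = m_actual / m_theo = 1430 / 2016 = 70.9 %.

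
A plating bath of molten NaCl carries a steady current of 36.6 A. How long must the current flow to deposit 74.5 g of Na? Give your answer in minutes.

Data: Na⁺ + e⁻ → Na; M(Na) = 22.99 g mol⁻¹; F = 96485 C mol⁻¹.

n(Na) = m/M = 74.5 / 22.99 = 3.241 mol.
Each Na atom requires 1 electron, so n(e⁻) = 1 × 3.241 = 3.241 mol.
Q = n(e⁻)·F = 3.241 × 96485 = 312700 C.
t = Q/I = 312700 / 36.60 A = 8543 s = 142 min.

142 min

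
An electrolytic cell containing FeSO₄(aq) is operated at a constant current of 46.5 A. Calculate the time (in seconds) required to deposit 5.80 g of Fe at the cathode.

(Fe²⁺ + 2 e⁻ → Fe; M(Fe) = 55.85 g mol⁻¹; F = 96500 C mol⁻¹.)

431 s

n(Fe) = m/M = 5.80 / 55.85 = 0.1038 mol.
Each Fe atom requires 2 electrons, so n(e⁻) = 2 × 0.1038 = 0.2077 mol.
Q = n(e⁻)·F = 0.2077 × 96500 = 20040 C.
t = Q/I = 20040 / 46.50 A = 431.0 s.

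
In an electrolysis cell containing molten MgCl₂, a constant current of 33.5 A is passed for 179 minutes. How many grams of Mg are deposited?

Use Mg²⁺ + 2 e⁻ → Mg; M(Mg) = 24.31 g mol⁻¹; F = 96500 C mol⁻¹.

45.3 g

Q = I·t = 33.50 A × 10740 s = 359800 C.
n(e⁻) = Q/F = 359800 / 96500 = 3.728 mol.
Mg²⁺ + 2 e⁻ → Mg, so n(Mg) = n(e⁻)/2 = 1.864 mol.
m = n·M = 1.864 × 24.31 = 45.3 g.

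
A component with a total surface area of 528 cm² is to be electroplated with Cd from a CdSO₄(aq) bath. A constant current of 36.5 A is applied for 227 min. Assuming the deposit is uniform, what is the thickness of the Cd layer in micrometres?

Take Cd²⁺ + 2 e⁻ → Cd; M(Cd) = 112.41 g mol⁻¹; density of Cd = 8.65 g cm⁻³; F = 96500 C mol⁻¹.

Q = I·t = 36.50 × 13620 = 497100 C; n(e⁻) = 5.152 mol.
n(Cd) = n(e⁻)/2 = 2.576 mol, so m = 2.576 × 112.41 = 289.5 g.
Volume = m/ρ = 289.5 / 8.65 = 33.47 cm³.
Thickness = V/A = 33.47 / 528 = 0.0634 cm = 634 μm.

634 μm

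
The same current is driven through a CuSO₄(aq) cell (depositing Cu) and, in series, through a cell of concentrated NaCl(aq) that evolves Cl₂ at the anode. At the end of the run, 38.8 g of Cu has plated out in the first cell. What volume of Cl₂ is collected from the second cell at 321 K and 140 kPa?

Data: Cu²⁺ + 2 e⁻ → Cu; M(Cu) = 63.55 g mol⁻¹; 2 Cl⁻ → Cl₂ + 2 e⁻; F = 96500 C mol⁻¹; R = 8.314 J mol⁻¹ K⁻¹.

11.6 L

n(Cu) = 38.8 / 63.55 = 0.6105 mol, so n(e⁻) = 2 × 0.6105 = 1.221 mol.
The cells are in series, so the same 1.221 mol of electrons passes through the second cell.
2 Cl⁻ → Cl₂ + 2 e⁻ — 2 mol e⁻ per mol Cl₂, so n(Cl₂) = 1.221/2 = 0.6105 mol.
V = nRT/P = (0.6105 × 8.314 × 321) / (140 × 10³) = 0.0116 m³ = 11.6 L.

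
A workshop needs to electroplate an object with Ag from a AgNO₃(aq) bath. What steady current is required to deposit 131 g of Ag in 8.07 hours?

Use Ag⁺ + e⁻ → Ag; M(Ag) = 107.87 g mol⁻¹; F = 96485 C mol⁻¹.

4.03 A

n(Ag) = 131 / 107.87 = 1.214 mol.
n(e⁻) = 1 × 1.214 = 1.214 mol.
Q = n(e⁻)·F = 1.214 × 96485 = 117200 C.
I = Q/t = 117200 / 29052 s = 4.03 A.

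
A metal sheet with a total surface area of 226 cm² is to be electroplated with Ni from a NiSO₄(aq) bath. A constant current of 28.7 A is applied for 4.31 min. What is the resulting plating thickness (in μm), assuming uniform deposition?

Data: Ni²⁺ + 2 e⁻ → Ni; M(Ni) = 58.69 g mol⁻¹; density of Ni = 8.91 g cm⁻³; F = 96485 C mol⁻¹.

Q = I·t = 28.70 × 258.60 = 7422 C; n(e⁻) = 0.07692 mol.
n(Ni) = n(e⁻)/2 = 0.03846 mol, so m = 0.03846 × 58.69 = 2.257 g.
Volume = m/ρ = 2.257 / 8.91 = 0.2533 cm³.
Thickness = V/A = 0.2533 / 226 = 0.00112 cm = 11.2 μm.

11.2 μm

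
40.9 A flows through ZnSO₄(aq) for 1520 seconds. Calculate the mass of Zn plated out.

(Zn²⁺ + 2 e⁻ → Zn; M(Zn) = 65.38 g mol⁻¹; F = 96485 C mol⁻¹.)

Q = I·t = 40.90 A × 1520.0 s = 62170 C.
n(e⁻) = Q/F = 62170 / 96485 = 0.6443 mol.
Zn²⁺ + 2 e⁻ → Zn, so n(Zn) = n(e⁻)/2 = 0.3222 mol.
m = n·M = 0.3222 × 65.38 = 21.1 g.

21.1 g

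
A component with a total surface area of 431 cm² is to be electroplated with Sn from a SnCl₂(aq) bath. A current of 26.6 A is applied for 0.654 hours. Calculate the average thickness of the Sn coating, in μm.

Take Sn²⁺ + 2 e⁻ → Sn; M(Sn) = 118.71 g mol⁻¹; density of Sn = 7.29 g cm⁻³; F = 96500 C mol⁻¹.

123 μm

Q = I·t = 26.60 × 2354.4 = 62630 C; n(e⁻) = 0.6490 mol.
n(Sn) = n(e⁻)/2 = 0.3245 mol, so m = 0.3245 × 118.71 = 38.52 g.
Volume = m/ρ = 38.52 / 7.29 = 5.284 cm³.
Thickness = V/A = 5.284 / 431 = 0.0123 cm = 123 μm.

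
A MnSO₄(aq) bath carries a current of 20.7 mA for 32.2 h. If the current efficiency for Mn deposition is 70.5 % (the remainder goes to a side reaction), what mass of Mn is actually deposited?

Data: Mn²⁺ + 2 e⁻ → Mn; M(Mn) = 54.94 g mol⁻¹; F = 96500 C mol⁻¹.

Q = I·t = 0.02070 × 115920 = 2400 C.
n(e⁻) = 2400/96500 = 0.02487 mol; theoretically n(Mn) = 0.02487/2 = 0.01243 mol, m_theo = 0.6831 g.
At 70.5 % efficiency, m_actual = 0.705 × 0.6831 = 0.482 g.

0.482 g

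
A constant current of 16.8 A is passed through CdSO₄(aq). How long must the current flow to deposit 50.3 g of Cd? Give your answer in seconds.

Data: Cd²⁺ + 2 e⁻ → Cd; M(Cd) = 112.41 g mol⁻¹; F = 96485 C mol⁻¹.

5140 s

n(Cd) = m/M = 50.3 / 112.41 = 0.4475 mol.
Each Cd atom requires 2 electrons, so n(e⁻) = 2 × 0.4475 = 0.8949 mol.
Q = n(e⁻)·F = 0.8949 × 96485 = 86350 C.
t = Q/I = 86350 / 16.80 A = 5140 s.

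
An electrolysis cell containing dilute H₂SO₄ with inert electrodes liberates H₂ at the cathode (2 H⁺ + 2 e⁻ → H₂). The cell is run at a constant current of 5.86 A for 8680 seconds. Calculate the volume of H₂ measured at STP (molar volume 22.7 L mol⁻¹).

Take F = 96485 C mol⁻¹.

5.98 L

Q = I·t = 5.860 A × 8680.0 s = 50860 C.
n(e⁻) = Q/F = 50860 / 96485 = 0.5272 mol.
2 electrons are transferred per H₂ molecule, so n(H₂) = 0.5272 / 2 = 0.2636 mol.
V = n × V_m = 0.2636 × 22.7 = 5.98 L.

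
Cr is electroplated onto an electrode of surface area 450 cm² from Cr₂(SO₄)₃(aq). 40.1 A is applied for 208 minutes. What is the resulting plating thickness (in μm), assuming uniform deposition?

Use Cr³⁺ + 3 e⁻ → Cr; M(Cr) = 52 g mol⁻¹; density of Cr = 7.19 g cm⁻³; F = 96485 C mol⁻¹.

278 μm

Q = I·t = 40.10 × 12480 = 500400 C; n(e⁻) = 5.187 mol.
n(Cr) = n(e⁻)/3 = 1.729 mol, so m = 1.729 × 52 = 89.90 g.
Volume = m/ρ = 89.90 / 7.19 = 12.50 cm³.
Thickness = V/A = 12.50 / 450 = 0.0278 cm = 278 μm.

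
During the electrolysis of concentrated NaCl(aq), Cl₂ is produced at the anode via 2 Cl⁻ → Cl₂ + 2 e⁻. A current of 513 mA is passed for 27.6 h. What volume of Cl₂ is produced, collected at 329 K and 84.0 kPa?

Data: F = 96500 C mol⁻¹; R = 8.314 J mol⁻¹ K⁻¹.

8.60 L

Q = I·t = 0.5130 A × 99360 s = 50970 C.
n(e⁻) = Q/F = 50970 / 96500 = 0.5282 mol.
2 electrons are transferred per Cl₂ molecule, so n(Cl₂) = 0.5282 / 2 = 0.2641 mol.
V = nRT/P = (0.2641 × 8.314 × 329) / (84.0 × 10³ Pa) = 0.00860 m³ = 8.60 L.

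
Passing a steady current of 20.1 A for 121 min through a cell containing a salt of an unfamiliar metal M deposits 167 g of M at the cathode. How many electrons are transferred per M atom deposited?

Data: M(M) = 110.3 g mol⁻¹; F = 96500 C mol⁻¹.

Q = I·t = 20.10 A × 7260.0 s = 145900 C, so n(e⁻) = 145900/96500 = 1.512 mol.
n(M) deposited = 167 / 110.3 = 1.514 mol.
Electrons per atom = n(e⁻)/n(M) = 1.512 / 1.514 = 0.999 ≈ 1, so the ion is M⁺.

1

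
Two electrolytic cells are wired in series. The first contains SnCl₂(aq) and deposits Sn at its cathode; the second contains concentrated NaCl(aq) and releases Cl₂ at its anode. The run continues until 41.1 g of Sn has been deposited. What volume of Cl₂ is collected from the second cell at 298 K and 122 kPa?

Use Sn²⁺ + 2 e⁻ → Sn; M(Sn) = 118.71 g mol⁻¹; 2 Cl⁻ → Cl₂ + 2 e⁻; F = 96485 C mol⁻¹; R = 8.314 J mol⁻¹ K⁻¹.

n(Sn) = 41.1 / 118.71 = 0.3462 mol, so n(e⁻) = 2 × 0.3462 = 0.6924 mol.
The cells are in series, so the same 0.6924 mol of electrons passes through the second cell.
2 Cl⁻ → Cl₂ + 2 e⁻ — 2 mol e⁻ per mol Cl₂, so n(Cl₂) = 0.6924/2 = 0.3462 mol.
V = nRT/P = (0.3462 × 8.314 × 298) / (122 × 10³) = 0.00703 m³ = 7.03 L.

7.03 L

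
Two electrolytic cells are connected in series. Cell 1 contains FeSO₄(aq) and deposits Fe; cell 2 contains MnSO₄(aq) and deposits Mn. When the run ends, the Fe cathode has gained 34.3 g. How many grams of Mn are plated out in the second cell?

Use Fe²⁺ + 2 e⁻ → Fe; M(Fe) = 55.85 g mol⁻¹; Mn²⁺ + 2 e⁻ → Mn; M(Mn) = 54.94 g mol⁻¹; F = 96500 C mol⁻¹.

33.7 g

n(Fe) = 34.3 / 55.85 = 0.6141 mol.
Since Fe²⁺ + 2 e⁻ → Fe, n(e⁻) passed = 2 × 0.6141 = 1.228 mol.
Cells in series carry the same charge, so the same 1.228 mol of electrons passes through cell 2.
Mn²⁺ + 2 e⁻ → Mn, so n(Mn) = 1.228 / 2 = 0.6141 mol.
m(Mn) = 0.6141 × 54.94 = 33.7 g.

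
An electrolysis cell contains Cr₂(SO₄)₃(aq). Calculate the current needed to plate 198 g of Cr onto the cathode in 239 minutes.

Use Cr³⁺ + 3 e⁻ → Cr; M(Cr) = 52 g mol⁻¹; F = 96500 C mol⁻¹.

n(Cr) = 198 / 52 = 3.808 mol.
n(e⁻) = 3 × 3.808 = 11.42 mol.
Q = n(e⁻)·F = 11.42 × 96500 = 1102000 C.
I = Q/t = 1102000 / 14340 s = 76.9 A.

76.9 A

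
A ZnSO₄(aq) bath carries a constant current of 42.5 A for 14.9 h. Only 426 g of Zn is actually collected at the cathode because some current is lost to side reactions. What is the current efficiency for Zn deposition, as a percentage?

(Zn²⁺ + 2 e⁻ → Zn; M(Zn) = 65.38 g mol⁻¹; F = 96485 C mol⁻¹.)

Q = I·t = 42.50 × 53640 = 2280000 C; n(e⁻) = 2280000/96485 = 23.63 mol.
Theoretical n(Zn) = n(e⁻)/2 = 11.81 mol, i.e. m_theo = 11.81 × 65.38 = 772.4 g.
Efficiency = m_actual / m_theo = 426 / 772.4 = 55.2 %.

55.2 %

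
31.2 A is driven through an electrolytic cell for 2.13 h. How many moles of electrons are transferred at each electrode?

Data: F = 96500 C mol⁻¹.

2.48 mol

Q = I·t = 31.20 A × 7668.0 s = 239200 C.
n(e⁻) = Q/F = 239200 / 96500 = 2.48 mol.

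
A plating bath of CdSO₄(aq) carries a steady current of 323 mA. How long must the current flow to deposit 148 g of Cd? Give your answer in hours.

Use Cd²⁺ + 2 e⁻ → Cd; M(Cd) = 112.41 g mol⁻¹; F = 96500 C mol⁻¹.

n(Cd) = m/M = 148 / 112.41 = 1.317 mol.
Each Cd atom requires 2 electrons, so n(e⁻) = 2 × 1.317 = 2.633 mol.
Q = n(e⁻)·F = 2.633 × 96500 = 254100 C.
t = Q/I = 254100 / 0.3230 A = 786700 s = 219 h.

219 h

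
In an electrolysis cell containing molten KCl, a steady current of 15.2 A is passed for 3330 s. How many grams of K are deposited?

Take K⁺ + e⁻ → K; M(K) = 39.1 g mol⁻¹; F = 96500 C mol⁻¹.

20.5 g

Q = I·t = 15.20 A × 3330.0 s = 50620 C.
n(e⁻) = Q/F = 50620 / 96500 = 0.5245 mol.
K⁺ + e⁻ → K, so n(K) = n(e⁻)/1 = 0.5245 mol.
m = n·M = 0.5245 × 39.1 = 20.5 g.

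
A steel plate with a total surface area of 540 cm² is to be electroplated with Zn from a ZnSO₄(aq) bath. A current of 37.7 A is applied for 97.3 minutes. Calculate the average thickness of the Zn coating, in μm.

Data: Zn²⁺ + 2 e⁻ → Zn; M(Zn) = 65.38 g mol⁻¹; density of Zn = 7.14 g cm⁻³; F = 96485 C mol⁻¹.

193 μm

Q = I·t = 37.70 × 5838.0 = 220100 C; n(e⁻) = 2.281 mol.
n(Zn) = n(e⁻)/2 = 1.141 mol, so m = 1.141 × 65.38 = 74.57 g.
Volume = m/ρ = 74.57 / 7.14 = 10.44 cm³.
Thickness = V/A = 10.44 / 540 = 0.0193 cm = 193 μm.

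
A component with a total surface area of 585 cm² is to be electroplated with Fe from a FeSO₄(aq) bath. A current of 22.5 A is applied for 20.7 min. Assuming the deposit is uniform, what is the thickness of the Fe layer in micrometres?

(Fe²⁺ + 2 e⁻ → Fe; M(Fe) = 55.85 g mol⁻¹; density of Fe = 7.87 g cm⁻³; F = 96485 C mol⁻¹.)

Q = I·t = 22.50 × 1242.0 = 27940 C; n(e⁻) = 0.2896 mol.
n(Fe) = n(e⁻)/2 = 0.1448 mol, so m = 0.1448 × 55.85 = 8.088 g.
Volume = m/ρ = 8.088 / 7.87 = 1.028 cm³.
Thickness = V/A = 1.028 / 585 = 0.00176 cm = 17.6 μm.

17.6 μm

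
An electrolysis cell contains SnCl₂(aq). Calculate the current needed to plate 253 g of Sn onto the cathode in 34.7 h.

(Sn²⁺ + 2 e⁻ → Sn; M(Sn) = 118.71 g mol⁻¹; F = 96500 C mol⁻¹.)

3.29 A

n(Sn) = 253 / 118.71 = 2.131 mol.
n(e⁻) = 2 × 2.131 = 4.262 mol.
Q = n(e⁻)·F = 4.262 × 96500 = 411300 C.
I = Q/t = 411300 / 124920 s = 3.29 A.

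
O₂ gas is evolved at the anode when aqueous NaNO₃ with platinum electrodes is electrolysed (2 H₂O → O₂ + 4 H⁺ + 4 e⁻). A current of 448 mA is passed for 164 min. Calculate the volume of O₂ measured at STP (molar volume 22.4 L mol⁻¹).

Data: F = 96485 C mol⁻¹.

0.256 L

Q = I·t = 0.4480 A × 9840.0 s = 4408 C.
n(e⁻) = Q/F = 4408 / 96485 = 0.04569 mol.
4 electrons are transferred per O₂ molecule, so n(O₂) = 0.04569 / 4 = 0.01142 mol.
V = n × V_m = 0.01142 × 22.4 = 0.256 L.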